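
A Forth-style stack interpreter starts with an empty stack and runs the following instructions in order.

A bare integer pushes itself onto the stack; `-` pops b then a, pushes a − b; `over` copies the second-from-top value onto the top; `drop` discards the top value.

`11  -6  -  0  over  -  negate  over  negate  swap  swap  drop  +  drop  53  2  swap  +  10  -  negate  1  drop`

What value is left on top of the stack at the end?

11     -> 11
-6     -> 11 -6
-      -> 17
0      -> 17 0
over   -> 17 0 17
-      -> 17 -17
negate -> 17 17
over   -> 17 17 17
negate -> 17 17 -17
swap   -> 17 -17 17
swap   -> 17 17 -17
drop   -> 17 17
+      -> 34
drop   -> (empty)
53     -> 53
2      -> 53 2
swap   -> 2 53
+      -> 55
10     -> 55 10
-      -> 45
negate -> -45
1      -> -45 1
drop   -> -45

-45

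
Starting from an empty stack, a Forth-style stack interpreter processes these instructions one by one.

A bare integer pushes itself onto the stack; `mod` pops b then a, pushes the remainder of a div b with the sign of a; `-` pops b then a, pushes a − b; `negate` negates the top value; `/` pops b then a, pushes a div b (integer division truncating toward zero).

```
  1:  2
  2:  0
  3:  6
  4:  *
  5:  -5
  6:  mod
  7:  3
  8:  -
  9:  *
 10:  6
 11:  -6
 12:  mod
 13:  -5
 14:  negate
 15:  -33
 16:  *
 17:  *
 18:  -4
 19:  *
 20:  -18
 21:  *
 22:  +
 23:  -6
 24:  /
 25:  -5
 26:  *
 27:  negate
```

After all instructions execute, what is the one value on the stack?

2      : 2
0      : 2 0
6      : 2 0 6
*      : 2 0
-5     : 2 0 -5
mod    : 2 0
3      : 2 0 3
-      : 2 -3
*      : -6
6      : -6 6
-6     : -6 6 -6
mod    : -6 0
-5     : -6 0 -5
negate : -6 0 5
-33    : -6 0 5 -33
*      : -6 0 -165
*      : -6 0
-4     : -6 0 -4
*      : -6 0
-18    : -6 0 -18
*      : -6 0
+      : -6
-6     : -6 -6
/      : 1
-5     : 1 -5
*      : -5
negate : 5

5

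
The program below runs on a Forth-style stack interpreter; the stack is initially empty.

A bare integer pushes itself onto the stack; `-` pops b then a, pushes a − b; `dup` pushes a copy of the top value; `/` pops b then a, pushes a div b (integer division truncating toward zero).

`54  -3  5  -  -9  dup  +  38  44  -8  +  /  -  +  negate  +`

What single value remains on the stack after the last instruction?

54     → [54]
-3     → [54, -3]
5      → [54, -3, 5]
-      → [54, -8]
-9     → [54, -8, -9]
dup    → [54, -8, -9, -9]
+      → [54, -8, -18]
38     → [54, -8, -18, 38]
44     → [54, -8, -18, 38, 44]
-8     → [54, -8, -18, 38, 44, -8]
+      → [54, -8, -18, 38, 36]
/      → [54, -8, -18, 1]
-      → [54, -8, -19]
+      → [54, -27]
negate → [54, 27]
+      → [81]

81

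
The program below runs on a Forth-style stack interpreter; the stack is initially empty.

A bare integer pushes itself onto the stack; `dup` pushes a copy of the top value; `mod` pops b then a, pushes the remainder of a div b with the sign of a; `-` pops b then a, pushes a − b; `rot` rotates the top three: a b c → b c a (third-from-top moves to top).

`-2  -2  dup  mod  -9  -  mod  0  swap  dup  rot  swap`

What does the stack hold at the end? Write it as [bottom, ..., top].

[-2, 0, -2]

-2   → -2
-2   → -2 -2
dup  → -2 -2 -2
mod  → -2 0
-9   → -2 0 -9
-    → -2 9
mod  → -2
0    → -2 0
swap → 0 -2
dup  → 0 -2 -2
rot  → -2 -2 0
swap → -2 0 -2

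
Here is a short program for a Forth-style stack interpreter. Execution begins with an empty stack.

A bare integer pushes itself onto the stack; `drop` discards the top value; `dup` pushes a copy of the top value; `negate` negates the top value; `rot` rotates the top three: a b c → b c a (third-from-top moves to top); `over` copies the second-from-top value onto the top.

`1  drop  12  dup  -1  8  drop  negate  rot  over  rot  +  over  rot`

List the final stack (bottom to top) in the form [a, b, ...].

1      -> 1
drop   -> (empty)
12     -> 12
dup    -> 12 12
-1     -> 12 12 -1
8      -> 12 12 -1 8
drop   -> 12 12 -1
negate -> 12 12 1
rot    -> 12 1 12
over   -> 12 1 12 1
rot    -> 12 12 1 1
+      -> 12 12 2
over   -> 12 12 2 12
rot    -> 12 2 12 12

[12, 2, 12, 12]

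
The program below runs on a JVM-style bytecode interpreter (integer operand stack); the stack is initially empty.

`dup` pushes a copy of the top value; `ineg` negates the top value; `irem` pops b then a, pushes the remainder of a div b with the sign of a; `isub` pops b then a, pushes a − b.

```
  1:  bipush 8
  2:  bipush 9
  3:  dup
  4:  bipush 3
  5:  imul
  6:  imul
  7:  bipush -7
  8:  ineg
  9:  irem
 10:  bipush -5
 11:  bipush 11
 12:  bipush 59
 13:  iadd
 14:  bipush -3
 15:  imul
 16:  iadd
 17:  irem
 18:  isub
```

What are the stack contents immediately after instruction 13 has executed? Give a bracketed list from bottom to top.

[8, 5, -5, 70]

bipush 8  : 8
bipush 9  : 8 9
dup       : 8 9 9
bipush 3  : 8 9 9 3
imul      : 8 9 27
imul      : 8 243
bipush -7 : 8 243 -7
ineg      : 8 243 7
irem      : 8 5
bipush -5 : 8 5 -5
bipush 11 : 8 5 -5 11
bipush 59 : 8 5 -5 11 59
iadd      : 8 5 -5 70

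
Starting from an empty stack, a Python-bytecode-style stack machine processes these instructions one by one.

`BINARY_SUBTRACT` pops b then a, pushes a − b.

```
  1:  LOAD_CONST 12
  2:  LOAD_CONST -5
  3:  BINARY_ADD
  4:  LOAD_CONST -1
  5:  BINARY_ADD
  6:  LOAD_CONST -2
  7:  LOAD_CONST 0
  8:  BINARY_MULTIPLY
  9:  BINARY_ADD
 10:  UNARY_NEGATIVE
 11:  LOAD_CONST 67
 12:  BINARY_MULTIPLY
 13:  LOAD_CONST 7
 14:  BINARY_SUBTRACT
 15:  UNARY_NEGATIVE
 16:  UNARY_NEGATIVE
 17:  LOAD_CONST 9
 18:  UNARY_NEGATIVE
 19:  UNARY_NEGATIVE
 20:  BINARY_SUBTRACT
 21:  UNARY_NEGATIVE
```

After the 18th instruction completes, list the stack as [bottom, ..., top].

[-409, -9]

LOAD_CONST 12    [12]
LOAD_CONST -5    [12, -5]
BINARY_ADD       [7]
LOAD_CONST -1    [7, -1]
BINARY_ADD       [6]
LOAD_CONST -2    [6, -2]
LOAD_CONST 0     [6, -2, 0]
BINARY_MULTIPLY  [6, 0]
BINARY_ADD       [6]
UNARY_NEGATIVE   [-6]
LOAD_CONST 67    [-6, 67]
BINARY_MULTIPLY  [-402]
LOAD_CONST 7     [-402, 7]
BINARY_SUBTRACT  [-409]
UNARY_NEGATIVE   [409]
UNARY_NEGATIVE   [-409]
LOAD_CONST 9     [-409, 9]
UNARY_NEGATIVE   [-409, -9]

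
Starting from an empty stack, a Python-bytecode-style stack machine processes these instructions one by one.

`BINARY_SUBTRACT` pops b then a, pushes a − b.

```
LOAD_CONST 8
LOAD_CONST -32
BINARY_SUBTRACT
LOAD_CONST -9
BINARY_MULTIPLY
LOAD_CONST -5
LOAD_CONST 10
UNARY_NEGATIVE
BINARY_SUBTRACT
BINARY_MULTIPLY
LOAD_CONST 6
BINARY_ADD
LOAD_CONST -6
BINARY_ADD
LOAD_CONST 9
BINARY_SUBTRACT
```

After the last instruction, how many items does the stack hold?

1

LOAD_CONST 8    -> [8]
LOAD_CONST -32  -> [8, -32]
BINARY_SUBTRACT -> [40]
LOAD_CONST -9   -> [40, -9]
BINARY_MULTIPLY -> [-360]
LOAD_CONST -5   -> [-360, -5]
LOAD_CONST 10   -> [-360, -5, 10]
UNARY_NEGATIVE  -> [-360, -5, -10]
BINARY_SUBTRACT -> [-360, 5]
BINARY_MULTIPLY -> [-1800]
LOAD_CONST 6    -> [-1800, 6]
BINARY_ADD      -> [-1794]
LOAD_CONST -6   -> [-1794, -6]
BINARY_ADD      -> [-1800]
LOAD_CONST 9    -> [-1800, 9]
BINARY_SUBTRACT -> [-1809]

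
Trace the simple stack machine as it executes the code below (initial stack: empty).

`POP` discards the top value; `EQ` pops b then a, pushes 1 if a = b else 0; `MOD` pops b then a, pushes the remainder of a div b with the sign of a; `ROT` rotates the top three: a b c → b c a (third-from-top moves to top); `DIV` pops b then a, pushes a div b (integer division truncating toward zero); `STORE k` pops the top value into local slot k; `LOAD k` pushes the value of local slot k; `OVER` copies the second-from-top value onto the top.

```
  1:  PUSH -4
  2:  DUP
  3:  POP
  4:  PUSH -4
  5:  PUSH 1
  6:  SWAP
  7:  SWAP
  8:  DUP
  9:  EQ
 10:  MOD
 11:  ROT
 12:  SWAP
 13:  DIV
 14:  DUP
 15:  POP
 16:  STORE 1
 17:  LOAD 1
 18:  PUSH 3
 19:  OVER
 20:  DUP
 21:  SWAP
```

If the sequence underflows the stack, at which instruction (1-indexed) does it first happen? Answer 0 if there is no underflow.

PUSH -4  -4
DUP      -4 -4
POP      -4
PUSH -4  -4 -4
PUSH 1   -4 -4 1
SWAP     -4 1 -4
SWAP     -4 -4 1
DUP      -4 -4 1 1
EQ       -4 -4 1
MOD      -4 0
ROT  — needs 3 operands, stack has 2 → underflow

11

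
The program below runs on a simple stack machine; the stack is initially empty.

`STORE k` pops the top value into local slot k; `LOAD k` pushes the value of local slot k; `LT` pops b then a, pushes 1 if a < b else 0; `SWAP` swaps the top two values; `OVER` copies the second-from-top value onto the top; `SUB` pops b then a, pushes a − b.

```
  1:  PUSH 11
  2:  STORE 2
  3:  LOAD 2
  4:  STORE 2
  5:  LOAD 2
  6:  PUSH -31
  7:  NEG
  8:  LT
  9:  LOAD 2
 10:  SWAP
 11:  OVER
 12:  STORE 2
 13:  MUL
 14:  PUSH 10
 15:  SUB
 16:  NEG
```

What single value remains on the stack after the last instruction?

-1

PUSH 11   [11]
STORE 2   []
LOAD 2    [11]
STORE 2   []
LOAD 2    [11]
PUSH -31  [11, -31]
NEG       [11, 31]
LT        [1]
LOAD 2    [1, 11]
SWAP      [11, 1]
OVER      [11, 1, 11]
STORE 2   [11, 1]
MUL       [11]
PUSH 10   [11, 10]
SUB       [1]
NEG       [-1]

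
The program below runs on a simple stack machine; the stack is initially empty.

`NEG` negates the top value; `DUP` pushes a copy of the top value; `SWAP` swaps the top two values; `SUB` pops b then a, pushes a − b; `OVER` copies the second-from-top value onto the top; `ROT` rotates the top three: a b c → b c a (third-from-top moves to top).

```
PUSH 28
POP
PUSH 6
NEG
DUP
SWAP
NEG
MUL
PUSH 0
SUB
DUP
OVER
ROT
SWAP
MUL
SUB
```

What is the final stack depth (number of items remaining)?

PUSH 28 -> [28]
POP     -> []
PUSH 6  -> [6]
NEG     -> [-6]
DUP     -> [-6, -6]
SWAP    -> [-6, -6]
NEG     -> [-6, 6]
MUL     -> [-36]
PUSH 0  -> [-36, 0]
SUB     -> [-36]
DUP     -> [-36, -36]
OVER    -> [-36, -36, -36]
ROT     -> [-36, -36, -36]
SWAP    -> [-36, -36, -36]
MUL     -> [-36, 1296]
SUB     -> [-1332]

1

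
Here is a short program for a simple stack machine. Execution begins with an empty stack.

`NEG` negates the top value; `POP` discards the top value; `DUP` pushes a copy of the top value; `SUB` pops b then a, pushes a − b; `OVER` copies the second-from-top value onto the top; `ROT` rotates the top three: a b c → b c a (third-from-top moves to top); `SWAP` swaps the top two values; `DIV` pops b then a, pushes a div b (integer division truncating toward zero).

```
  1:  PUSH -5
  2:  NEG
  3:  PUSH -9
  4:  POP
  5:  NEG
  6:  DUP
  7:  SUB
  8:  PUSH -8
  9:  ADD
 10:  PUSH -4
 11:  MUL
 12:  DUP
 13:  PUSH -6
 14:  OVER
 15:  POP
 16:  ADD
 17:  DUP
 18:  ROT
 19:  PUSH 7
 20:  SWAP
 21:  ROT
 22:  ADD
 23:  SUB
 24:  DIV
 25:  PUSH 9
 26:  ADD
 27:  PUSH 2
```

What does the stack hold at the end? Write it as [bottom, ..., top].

[9, 2]

PUSH -5 : [-5]
NEG     : [5]
PUSH -9 : [5, -9]
POP     : [5]
NEG     : [-5]
DUP     : [-5, -5]
SUB     : [0]
PUSH -8 : [0, -8]
ADD     : [-8]
PUSH -4 : [-8, -4]
MUL     : [32]
DUP     : [32, 32]
PUSH -6 : [32, 32, -6]
OVER    : [32, 32, -6, 32]
POP     : [32, 32, -6]
ADD     : [32, 26]
DUP     : [32, 26, 26]
ROT     : [26, 26, 32]
PUSH 7  : [26, 26, 32, 7]
SWAP    : [26, 26, 7, 32]
ROT     : [26, 7, 32, 26]
ADD     : [26, 7, 58]
SUB     : [26, -51]
DIV     : [0]
PUSH 9  : [0, 9]
ADD     : [9]
PUSH 2  : [9, 2]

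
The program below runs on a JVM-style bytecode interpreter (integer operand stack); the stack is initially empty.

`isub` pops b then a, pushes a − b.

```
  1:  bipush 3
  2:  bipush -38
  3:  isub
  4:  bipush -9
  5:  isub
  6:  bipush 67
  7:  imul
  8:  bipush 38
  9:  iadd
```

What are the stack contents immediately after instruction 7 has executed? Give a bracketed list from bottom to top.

[3350]

bipush 3   → 3
bipush -38 → 3 -38
isub       → 41
bipush -9  → 41 -9
isub       → 50
bipush 67  → 50 67
imul       → 3350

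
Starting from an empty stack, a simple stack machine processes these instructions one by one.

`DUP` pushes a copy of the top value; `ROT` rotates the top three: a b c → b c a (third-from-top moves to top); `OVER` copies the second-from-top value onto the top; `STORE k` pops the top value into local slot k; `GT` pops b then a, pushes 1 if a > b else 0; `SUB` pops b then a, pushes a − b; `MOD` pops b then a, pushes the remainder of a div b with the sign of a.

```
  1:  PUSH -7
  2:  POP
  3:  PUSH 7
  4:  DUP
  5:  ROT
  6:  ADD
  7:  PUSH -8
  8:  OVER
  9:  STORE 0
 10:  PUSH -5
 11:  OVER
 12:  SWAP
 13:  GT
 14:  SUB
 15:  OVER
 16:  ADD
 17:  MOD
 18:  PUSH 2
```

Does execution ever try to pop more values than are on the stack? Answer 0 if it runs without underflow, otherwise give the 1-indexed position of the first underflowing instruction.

PUSH -7 : [-7]
POP     : []
PUSH 7  : [7]
DUP     : [7, 7]
ROT  — needs 3 operands, stack has 2 → underflow

5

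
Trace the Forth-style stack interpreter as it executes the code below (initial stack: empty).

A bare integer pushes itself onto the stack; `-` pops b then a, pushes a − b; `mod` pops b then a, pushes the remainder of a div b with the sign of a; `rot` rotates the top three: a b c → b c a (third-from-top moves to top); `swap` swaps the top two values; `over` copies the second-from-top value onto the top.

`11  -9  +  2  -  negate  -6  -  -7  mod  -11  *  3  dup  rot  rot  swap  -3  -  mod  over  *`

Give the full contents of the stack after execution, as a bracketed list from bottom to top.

11      11
-9      11 -9
+       2
2       2 2
-       0
negate  0
-6      0 -6
-       6
-7      6 -7
mod     6
-11     6 -11
*       -66
3       -66 3
dup     -66 3 3
rot     3 3 -66
rot     3 -66 3
swap    3 3 -66
-3      3 3 -66 -3
-       3 3 -63
mod     3 3
over    3 3 3
*       3 9

[3, 9]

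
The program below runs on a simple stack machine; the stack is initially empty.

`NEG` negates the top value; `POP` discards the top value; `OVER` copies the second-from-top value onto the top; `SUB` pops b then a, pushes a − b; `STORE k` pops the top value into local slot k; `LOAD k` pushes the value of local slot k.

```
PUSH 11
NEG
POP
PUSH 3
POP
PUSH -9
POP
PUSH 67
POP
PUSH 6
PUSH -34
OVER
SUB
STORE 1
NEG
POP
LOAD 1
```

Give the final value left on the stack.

PUSH 11  → [11]
NEG      → [-11]
POP      → []
PUSH 3   → [3]
POP      → []
PUSH -9  → [-9]
POP      → []
PUSH 67  → [67]
POP      → []
PUSH 6   → [6]
PUSH -34 → [6, -34]
OVER     → [6, -34, 6]
SUB      → [6, -40]
STORE 1  → [6]
NEG      → [-6]
POP      → []
LOAD 1   → [-40]

-40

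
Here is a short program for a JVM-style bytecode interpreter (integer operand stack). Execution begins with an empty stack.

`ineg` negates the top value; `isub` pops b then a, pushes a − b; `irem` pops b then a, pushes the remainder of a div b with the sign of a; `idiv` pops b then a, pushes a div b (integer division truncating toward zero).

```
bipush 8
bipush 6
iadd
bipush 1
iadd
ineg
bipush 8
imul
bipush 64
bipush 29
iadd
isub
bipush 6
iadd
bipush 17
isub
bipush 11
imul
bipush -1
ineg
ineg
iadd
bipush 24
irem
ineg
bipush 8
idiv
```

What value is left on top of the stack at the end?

bipush 8  -> [8]
bipush 6  -> [8, 6]
iadd      -> [14]
bipush 1  -> [14, 1]
iadd      -> [15]
ineg      -> [-15]
bipush 8  -> [-15, 8]
imul      -> [-120]
bipush 64 -> [-120, 64]
bipush 29 -> [-120, 64, 29]
iadd      -> [-120, 93]
isub      -> [-213]
bipush 6  -> [-213, 6]
iadd      -> [-207]
bipush 17 -> [-207, 17]
isub      -> [-224]
bipush 11 -> [-224, 11]
imul      -> [-2464]
bipush -1 -> [-2464, -1]
ineg      -> [-2464, 1]
ineg      -> [-2464, -1]
iadd      -> [-2465]
bipush 24 -> [-2465, 24]
irem      -> [-17]
ineg      -> [17]
bipush 8  -> [17, 8]
idiv      -> [2]

2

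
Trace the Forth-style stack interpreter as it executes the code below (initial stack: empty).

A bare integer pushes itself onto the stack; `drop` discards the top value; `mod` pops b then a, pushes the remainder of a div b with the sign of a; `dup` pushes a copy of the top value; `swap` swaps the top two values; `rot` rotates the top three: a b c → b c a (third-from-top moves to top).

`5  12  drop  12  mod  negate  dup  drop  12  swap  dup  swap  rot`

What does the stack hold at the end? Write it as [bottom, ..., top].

5      : 5
12     : 5 12
drop   : 5
12     : 5 12
mod    : 5
negate : -5
dup    : -5 -5
drop   : -5
12     : -5 12
swap   : 12 -5
dup    : 12 -5 -5
swap   : 12 -5 -5
rot    : -5 -5 12

[-5, -5, 12]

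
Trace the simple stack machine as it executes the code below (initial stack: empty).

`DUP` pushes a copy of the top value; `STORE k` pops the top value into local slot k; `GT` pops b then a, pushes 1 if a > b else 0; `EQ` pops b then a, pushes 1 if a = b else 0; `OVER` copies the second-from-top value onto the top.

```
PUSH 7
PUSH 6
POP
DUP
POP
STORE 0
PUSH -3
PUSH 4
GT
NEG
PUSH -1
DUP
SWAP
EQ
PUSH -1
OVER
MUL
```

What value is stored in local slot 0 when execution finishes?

PUSH 7  -> 7
PUSH 6  -> 7 6
POP     -> 7
DUP     -> 7 7
POP     -> 7
STORE 0 -> (empty)
PUSH -3 -> -3
PUSH 4  -> -3 4
GT      -> 0
NEG     -> 0
PUSH -1 -> 0 -1
DUP     -> 0 -1 -1
SWAP    -> 0 -1 -1
EQ      -> 0 1
PUSH -1 -> 0 1 -1
OVER    -> 0 1 -1 1
MUL     -> 0 1 -1

7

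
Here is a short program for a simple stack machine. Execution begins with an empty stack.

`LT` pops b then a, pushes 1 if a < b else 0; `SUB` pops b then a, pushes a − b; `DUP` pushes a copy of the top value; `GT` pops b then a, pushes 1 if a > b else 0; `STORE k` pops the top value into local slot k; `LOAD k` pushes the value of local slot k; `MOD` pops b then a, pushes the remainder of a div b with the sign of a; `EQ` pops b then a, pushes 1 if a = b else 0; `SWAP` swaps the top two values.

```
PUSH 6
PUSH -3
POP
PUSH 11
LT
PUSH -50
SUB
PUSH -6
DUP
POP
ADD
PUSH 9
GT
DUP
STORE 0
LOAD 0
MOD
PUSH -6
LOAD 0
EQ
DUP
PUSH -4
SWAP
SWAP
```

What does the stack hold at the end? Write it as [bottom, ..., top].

PUSH 6   → [6]
PUSH -3  → [6, -3]
POP      → [6]
PUSH 11  → [6, 11]
LT       → [1]
PUSH -50 → [1, -50]
SUB      → [51]
PUSH -6  → [51, -6]
DUP      → [51, -6, -6]
POP      → [51, -6]
ADD      → [45]
PUSH 9   → [45, 9]
GT       → [1]
DUP      → [1, 1]
STORE 0  → [1]
LOAD 0   → [1, 1]
MOD      → [0]
PUSH -6  → [0, -6]
LOAD 0   → [0, -6, 1]
EQ       → [0, 0]
DUP      → [0, 0, 0]
PUSH -4  → [0, 0, 0, -4]
SWAP     → [0, 0, -4, 0]
SWAP     → [0, 0, 0, -4]

[0, 0, 0, -4]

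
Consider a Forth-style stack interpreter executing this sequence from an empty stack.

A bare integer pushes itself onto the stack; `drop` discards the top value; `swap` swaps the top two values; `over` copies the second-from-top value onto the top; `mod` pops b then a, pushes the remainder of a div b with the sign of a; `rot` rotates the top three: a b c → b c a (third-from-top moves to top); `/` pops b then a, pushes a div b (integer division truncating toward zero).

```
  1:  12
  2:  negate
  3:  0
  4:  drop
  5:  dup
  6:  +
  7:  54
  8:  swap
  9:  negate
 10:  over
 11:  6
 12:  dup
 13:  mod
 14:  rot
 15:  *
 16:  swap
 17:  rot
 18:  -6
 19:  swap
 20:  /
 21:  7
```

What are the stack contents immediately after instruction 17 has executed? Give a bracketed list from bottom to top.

12     -> [12]
negate -> [-12]
0      -> [-12, 0]
drop   -> [-12]
dup    -> [-12, -12]
+      -> [-24]
54     -> [-24, 54]
swap   -> [54, -24]
negate -> [54, 24]
over   -> [54, 24, 54]
6      -> [54, 24, 54, 6]
dup    -> [54, 24, 54, 6, 6]
mod    -> [54, 24, 54, 0]
rot    -> [54, 54, 0, 24]
*      -> [54, 54, 0]
swap   -> [54, 0, 54]
rot    -> [0, 54, 54]

[0, 54, 54]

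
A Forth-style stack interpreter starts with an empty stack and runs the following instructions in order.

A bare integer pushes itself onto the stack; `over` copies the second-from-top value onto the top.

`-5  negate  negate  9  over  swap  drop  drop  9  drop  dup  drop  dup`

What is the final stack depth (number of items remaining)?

-5      -5
negate  5
negate  -5
9       -5 9
over    -5 9 -5
swap    -5 -5 9
drop    -5 -5
drop    -5
9       -5 9
drop    -5
dup     -5 -5
drop    -5
dup     -5 -5

2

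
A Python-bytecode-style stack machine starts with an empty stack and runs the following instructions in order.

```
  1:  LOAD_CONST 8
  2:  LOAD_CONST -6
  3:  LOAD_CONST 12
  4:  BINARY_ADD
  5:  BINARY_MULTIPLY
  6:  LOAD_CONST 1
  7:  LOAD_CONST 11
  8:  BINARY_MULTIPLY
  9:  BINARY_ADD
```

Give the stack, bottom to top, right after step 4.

LOAD_CONST 8  : [8]
LOAD_CONST -6 : [8, -6]
LOAD_CONST 12 : [8, -6, 12]
BINARY_ADD    : [8, 6]

[8, 6]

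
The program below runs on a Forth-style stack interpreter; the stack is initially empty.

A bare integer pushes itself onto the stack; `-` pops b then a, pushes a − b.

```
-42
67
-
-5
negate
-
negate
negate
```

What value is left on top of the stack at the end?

-42    → -42
67     → -42 67
-      → -109
-5     → -109 -5
negate → -109 5
-      → -114
negate → 114
negate → -114

-114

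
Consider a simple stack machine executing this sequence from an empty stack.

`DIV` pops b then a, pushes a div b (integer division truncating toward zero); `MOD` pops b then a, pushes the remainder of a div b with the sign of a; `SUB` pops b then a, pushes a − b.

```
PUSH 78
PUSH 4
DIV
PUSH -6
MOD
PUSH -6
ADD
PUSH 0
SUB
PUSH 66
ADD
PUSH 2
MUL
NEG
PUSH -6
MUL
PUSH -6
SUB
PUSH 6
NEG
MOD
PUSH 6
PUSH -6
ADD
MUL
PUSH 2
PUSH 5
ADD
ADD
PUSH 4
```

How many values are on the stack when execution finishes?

2

PUSH 78 : 78
PUSH 4  : 78 4
DIV     : 19
PUSH -6 : 19 -6
MOD     : 1
PUSH -6 : 1 -6
ADD     : -5
PUSH 0  : -5 0
SUB     : -5
PUSH 66 : -5 66
ADD     : 61
PUSH 2  : 61 2
MUL     : 122
NEG     : -122
PUSH -6 : -122 -6
MUL     : 732
PUSH -6 : 732 -6
SUB     : 738
PUSH 6  : 738 6
NEG     : 738 -6
MOD     : 0
PUSH 6  : 0 6
PUSH -6 : 0 6 -6
ADD     : 0 0
MUL     : 0
PUSH 2  : 0 2
PUSH 5  : 0 2 5
ADD     : 0 7
ADD     : 7
PUSH 4  : 7 4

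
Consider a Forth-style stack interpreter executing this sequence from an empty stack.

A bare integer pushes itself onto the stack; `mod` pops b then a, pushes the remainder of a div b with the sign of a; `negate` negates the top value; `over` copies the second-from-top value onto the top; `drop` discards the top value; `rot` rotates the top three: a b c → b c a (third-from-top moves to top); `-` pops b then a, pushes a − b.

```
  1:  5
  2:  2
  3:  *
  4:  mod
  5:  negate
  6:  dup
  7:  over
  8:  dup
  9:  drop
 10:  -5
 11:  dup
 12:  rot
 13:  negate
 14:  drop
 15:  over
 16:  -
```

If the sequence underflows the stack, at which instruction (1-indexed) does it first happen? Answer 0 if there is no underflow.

5 : [5]
2 : [5, 2]
* : [10]
mod  — needs 2 operands, stack has 1 → underflow

4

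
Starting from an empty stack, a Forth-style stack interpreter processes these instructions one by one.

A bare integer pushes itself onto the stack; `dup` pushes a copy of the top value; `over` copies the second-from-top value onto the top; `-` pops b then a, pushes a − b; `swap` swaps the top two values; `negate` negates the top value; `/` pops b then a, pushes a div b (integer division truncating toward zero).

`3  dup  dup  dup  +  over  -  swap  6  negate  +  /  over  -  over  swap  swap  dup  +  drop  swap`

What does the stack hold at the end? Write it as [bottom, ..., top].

3      -> [3]
dup    -> [3, 3]
dup    -> [3, 3, 3]
dup    -> [3, 3, 3, 3]
+      -> [3, 3, 6]
over   -> [3, 3, 6, 3]
-      -> [3, 3, 3]
swap   -> [3, 3, 3]
6      -> [3, 3, 3, 6]
negate -> [3, 3, 3, -6]
+      -> [3, 3, -3]
/      -> [3, -1]
over   -> [3, -1, 3]
-      -> [3, -4]
over   -> [3, -4, 3]
swap   -> [3, 3, -4]
swap   -> [3, -4, 3]
dup    -> [3, -4, 3, 3]
+      -> [3, -4, 6]
drop   -> [3, -4]
swap   -> [-4, 3]

[-4, 3]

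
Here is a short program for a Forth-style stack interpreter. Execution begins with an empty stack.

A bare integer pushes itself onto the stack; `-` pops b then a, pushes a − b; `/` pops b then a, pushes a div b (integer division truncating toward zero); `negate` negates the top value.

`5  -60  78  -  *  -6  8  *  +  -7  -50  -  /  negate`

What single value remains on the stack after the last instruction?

17

5      -> 5
-60    -> 5 -60
78     -> 5 -60 78
-      -> 5 -138
*      -> -690
-6     -> -690 -6
8      -> -690 -6 8
*      -> -690 -48
+      -> -738
-7     -> -738 -7
-50    -> -738 -7 -50
-      -> -738 43
/      -> -17
negate -> 17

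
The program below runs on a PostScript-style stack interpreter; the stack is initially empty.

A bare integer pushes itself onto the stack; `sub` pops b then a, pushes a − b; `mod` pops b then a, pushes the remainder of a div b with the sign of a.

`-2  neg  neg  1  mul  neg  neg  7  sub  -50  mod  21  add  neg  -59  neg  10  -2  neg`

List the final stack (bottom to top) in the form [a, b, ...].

-2  : [-2]
neg : [2]
neg : [-2]
1   : [-2, 1]
mul : [-2]
neg : [2]
neg : [-2]
7   : [-2, 7]
sub : [-9]
-50 : [-9, -50]
mod : [-9]
21  : [-9, 21]
add : [12]
neg : [-12]
-59 : [-12, -59]
neg : [-12, 59]
10  : [-12, 59, 10]
-2  : [-12, 59, 10, -2]
neg : [-12, 59, 10, 2]

[-12, 59, 10, 2]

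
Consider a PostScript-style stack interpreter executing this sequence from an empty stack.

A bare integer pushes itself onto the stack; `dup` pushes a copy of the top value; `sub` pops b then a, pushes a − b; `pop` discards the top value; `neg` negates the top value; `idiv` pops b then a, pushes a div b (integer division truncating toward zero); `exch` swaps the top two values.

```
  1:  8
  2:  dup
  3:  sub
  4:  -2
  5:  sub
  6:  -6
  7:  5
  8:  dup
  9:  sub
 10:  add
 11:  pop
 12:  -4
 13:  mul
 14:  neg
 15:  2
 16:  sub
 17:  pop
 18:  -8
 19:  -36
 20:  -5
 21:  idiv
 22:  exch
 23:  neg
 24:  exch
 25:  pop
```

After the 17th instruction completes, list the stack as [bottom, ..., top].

8    [8]
dup  [8, 8]
sub  [0]
-2   [0, -2]
sub  [2]
-6   [2, -6]
5    [2, -6, 5]
dup  [2, -6, 5, 5]
sub  [2, -6, 0]
add  [2, -6]
pop  [2]
-4   [2, -4]
mul  [-8]
neg  [8]
2    [8, 2]
sub  [6]
pop  []

[]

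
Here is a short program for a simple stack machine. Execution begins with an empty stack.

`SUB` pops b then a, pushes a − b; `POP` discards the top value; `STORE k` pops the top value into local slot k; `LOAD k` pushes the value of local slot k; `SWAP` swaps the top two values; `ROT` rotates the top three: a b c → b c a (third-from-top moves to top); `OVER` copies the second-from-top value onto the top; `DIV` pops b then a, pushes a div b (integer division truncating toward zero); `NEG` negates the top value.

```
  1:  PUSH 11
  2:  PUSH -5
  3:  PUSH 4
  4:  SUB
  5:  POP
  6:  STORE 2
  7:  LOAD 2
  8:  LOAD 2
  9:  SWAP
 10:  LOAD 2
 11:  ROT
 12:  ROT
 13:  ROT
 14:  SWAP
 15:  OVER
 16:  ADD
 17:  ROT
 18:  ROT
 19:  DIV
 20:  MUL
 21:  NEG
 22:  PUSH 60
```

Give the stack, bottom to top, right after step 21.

PUSH 11 → 11
PUSH -5 → 11 -5
PUSH 4  → 11 -5 4
SUB     → 11 -9
POP     → 11
STORE 2 → (empty)
LOAD 2  → 11
LOAD 2  → 11 11
SWAP    → 11 11
LOAD 2  → 11 11 11
ROT     → 11 11 11
ROT     → 11 11 11
ROT     → 11 11 11
SWAP    → 11 11 11
OVER    → 11 11 11 11
ADD     → 11 11 22
ROT     → 11 22 11
ROT     → 22 11 11
DIV     → 22 1
MUL     → 22
NEG     → -22

[-22]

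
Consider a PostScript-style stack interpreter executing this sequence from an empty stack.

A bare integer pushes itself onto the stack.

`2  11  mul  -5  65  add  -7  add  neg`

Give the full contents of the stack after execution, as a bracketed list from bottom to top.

[22, -53]

2   : [2]
11  : [2, 11]
mul : [22]
-5  : [22, -5]
65  : [22, -5, 65]
add : [22, 60]
-7  : [22, 60, -7]
add : [22, 53]
neg : [22, -53]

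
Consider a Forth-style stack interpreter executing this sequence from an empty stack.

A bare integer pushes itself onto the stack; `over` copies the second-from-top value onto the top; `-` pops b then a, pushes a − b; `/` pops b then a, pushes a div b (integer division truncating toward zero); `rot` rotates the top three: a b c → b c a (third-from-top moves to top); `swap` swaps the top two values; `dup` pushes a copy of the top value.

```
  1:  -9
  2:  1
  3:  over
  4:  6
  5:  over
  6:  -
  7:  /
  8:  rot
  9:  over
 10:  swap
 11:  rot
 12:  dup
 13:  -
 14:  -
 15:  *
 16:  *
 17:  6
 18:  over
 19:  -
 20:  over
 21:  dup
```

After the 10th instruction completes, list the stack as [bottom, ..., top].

-9   : -9
1    : -9 1
over : -9 1 -9
6    : -9 1 -9 6
over : -9 1 -9 6 -9
-    : -9 1 -9 15
/    : -9 1 0
rot  : 1 0 -9
over : 1 0 -9 0
swap : 1 0 0 -9

[1, 0, 0, -9]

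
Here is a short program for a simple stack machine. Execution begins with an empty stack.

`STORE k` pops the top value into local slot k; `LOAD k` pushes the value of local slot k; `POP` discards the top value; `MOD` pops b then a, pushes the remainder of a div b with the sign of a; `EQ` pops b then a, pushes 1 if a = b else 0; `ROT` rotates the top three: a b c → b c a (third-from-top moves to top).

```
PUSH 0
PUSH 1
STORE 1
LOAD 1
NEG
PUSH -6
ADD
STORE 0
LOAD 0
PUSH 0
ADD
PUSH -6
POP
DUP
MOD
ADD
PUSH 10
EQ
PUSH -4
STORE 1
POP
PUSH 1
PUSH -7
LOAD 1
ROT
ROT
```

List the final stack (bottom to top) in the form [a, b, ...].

PUSH 0   [0]
PUSH 1   [0, 1]
STORE 1  [0]
LOAD 1   [0, 1]
NEG      [0, -1]
PUSH -6  [0, -1, -6]
ADD      [0, -7]
STORE 0  [0]
LOAD 0   [0, -7]
PUSH 0   [0, -7, 0]
ADD      [0, -7]
PUSH -6  [0, -7, -6]
POP      [0, -7]
DUP      [0, -7, -7]
MOD      [0, 0]
ADD      [0]
PUSH 10  [0, 10]
EQ       [0]
PUSH -4  [0, -4]
STORE 1  [0]
POP      []
PUSH 1   [1]
PUSH -7  [1, -7]
LOAD 1   [1, -7, -4]
ROT      [-7, -4, 1]
ROT      [-4, 1, -7]

[-4, 1, -7]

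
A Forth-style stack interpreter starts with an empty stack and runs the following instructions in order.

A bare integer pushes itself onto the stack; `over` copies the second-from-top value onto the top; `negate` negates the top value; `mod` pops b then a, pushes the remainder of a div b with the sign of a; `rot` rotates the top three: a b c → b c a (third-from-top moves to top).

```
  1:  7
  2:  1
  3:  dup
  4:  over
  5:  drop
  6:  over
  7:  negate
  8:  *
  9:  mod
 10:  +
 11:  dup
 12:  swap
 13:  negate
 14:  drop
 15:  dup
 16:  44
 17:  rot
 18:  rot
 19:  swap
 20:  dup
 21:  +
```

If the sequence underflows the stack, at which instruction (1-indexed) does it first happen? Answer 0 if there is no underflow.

0

7      : [7]
1      : [7, 1]
dup    : [7, 1, 1]
over   : [7, 1, 1, 1]
drop   : [7, 1, 1]
over   : [7, 1, 1, 1]
negate : [7, 1, 1, -1]
*      : [7, 1, -1]
mod    : [7, 0]
+      : [7]
dup    : [7, 7]
swap   : [7, 7]
negate : [7, -7]
drop   : [7]
dup    : [7, 7]
44     : [7, 7, 44]
rot    : [7, 44, 7]
rot    : [44, 7, 7]
swap   : [44, 7, 7]
dup    : [44, 7, 7, 7]
+      : [44, 7, 14]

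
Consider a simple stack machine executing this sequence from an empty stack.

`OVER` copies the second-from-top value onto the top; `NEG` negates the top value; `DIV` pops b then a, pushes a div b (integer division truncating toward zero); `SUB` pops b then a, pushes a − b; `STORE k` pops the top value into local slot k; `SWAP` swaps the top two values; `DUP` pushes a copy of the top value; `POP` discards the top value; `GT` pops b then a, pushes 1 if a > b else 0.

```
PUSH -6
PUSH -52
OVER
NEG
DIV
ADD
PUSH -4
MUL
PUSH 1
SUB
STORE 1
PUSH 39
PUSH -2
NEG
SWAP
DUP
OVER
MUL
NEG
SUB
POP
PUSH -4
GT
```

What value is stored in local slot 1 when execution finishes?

PUSH -6  → -6
PUSH -52 → -6 -52
OVER     → -6 -52 -6
NEG      → -6 -52 6
DIV      → -6 -8
ADD      → -14
PUSH -4  → -14 -4
MUL      → 56
PUSH 1   → 56 1
SUB      → 55
STORE 1  → (empty)
PUSH 39  → 39
PUSH -2  → 39 -2
NEG      → 39 2
SWAP     → 2 39
DUP      → 2 39 39
OVER     → 2 39 39 39
MUL      → 2 39 1521
NEG      → 2 39 -1521
SUB      → 2 1560
POP      → 2
PUSH -4  → 2 -4
GT       → 1

55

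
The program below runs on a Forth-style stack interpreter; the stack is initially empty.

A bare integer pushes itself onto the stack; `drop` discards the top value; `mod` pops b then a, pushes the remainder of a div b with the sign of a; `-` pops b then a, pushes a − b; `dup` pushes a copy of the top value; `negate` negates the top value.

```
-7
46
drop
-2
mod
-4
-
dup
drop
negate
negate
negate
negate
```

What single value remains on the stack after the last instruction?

-7      [-7]
46      [-7, 46]
drop    [-7]
-2      [-7, -2]
mod     [-1]
-4      [-1, -4]
-       [3]
dup     [3, 3]
drop    [3]
negate  [-3]
negate  [3]
negate  [-3]
negate  [3]

3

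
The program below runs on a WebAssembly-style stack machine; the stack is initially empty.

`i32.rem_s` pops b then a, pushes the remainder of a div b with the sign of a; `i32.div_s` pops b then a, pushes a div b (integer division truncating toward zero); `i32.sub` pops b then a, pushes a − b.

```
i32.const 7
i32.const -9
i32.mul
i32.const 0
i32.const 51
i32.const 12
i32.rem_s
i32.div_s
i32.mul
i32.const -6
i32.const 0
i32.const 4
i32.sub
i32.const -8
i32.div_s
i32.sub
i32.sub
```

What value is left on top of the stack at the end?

6

i32.const 7  : [7]
i32.const -9 : [7, -9]
i32.mul      : [-63]
i32.const 0  : [-63, 0]
i32.const 51 : [-63, 0, 51]
i32.const 12 : [-63, 0, 51, 12]
i32.rem_s    : [-63, 0, 3]
i32.div_s    : [-63, 0]
i32.mul      : [0]
i32.const -6 : [0, -6]
i32.const 0  : [0, -6, 0]
i32.const 4  : [0, -6, 0, 4]
i32.sub      : [0, -6, -4]
i32.const -8 : [0, -6, -4, -8]
i32.div_s    : [0, -6, 0]
i32.sub      : [0, -6]
i32.sub      : [6]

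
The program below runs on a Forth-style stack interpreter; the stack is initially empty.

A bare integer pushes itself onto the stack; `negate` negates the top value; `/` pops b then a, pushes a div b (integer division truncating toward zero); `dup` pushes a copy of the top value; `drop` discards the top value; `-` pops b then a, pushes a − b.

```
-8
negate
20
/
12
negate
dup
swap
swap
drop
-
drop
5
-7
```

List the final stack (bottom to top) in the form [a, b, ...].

[5, -7]

-8     → -8
negate → 8
20     → 8 20
/      → 0
12     → 0 12
negate → 0 -12
dup    → 0 -12 -12
swap   → 0 -12 -12
swap   → 0 -12 -12
drop   → 0 -12
-      → 12
drop   → (empty)
5      → 5
-7     → 5 -7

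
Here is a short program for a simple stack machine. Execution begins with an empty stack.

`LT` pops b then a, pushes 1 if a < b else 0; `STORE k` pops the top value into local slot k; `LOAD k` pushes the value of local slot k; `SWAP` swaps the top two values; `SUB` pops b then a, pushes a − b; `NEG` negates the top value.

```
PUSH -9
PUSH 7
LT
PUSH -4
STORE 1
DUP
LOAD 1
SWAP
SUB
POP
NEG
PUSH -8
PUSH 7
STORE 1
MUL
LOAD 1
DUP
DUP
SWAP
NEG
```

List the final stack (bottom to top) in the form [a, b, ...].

[8, 7, 7, -7]

PUSH -9  [-9]
PUSH 7   [-9, 7]
LT       [1]
PUSH -4  [1, -4]
STORE 1  [1]
DUP      [1, 1]
LOAD 1   [1, 1, -4]
SWAP     [1, -4, 1]
SUB      [1, -5]
POP      [1]
NEG      [-1]
PUSH -8  [-1, -8]
PUSH 7   [-1, -8, 7]
STORE 1  [-1, -8]
MUL      [8]
LOAD 1   [8, 7]
DUP      [8, 7, 7]
DUP      [8, 7, 7, 7]
SWAP     [8, 7, 7, 7]
NEG      [8, 7, 7, -7]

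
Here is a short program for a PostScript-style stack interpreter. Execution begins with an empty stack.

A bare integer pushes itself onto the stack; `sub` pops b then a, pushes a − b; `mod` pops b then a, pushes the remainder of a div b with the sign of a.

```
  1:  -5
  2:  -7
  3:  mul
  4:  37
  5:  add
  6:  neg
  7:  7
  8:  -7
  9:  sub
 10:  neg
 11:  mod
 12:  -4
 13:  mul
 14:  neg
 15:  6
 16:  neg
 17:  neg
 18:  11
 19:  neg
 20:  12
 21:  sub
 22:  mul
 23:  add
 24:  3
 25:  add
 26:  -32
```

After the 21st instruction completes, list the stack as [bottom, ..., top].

[-8, 6, -23]

-5  -> -5
-7  -> -5 -7
mul -> 35
37  -> 35 37
add -> 72
neg -> -72
7   -> -72 7
-7  -> -72 7 -7
sub -> -72 14
neg -> -72 -14
mod -> -2
-4  -> -2 -4
mul -> 8
neg -> -8
6   -> -8 6
neg -> -8 -6
neg -> -8 6
11  -> -8 6 11
neg -> -8 6 -11
12  -> -8 6 -11 12
sub -> -8 6 -23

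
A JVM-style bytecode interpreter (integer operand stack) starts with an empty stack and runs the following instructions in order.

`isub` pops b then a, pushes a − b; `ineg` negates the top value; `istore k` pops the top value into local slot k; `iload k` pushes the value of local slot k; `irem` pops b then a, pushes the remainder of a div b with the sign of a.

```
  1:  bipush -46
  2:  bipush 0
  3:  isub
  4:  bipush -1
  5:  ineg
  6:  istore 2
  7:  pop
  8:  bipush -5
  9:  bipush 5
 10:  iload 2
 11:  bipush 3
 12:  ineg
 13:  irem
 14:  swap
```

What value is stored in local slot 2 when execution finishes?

bipush -46 → -46
bipush 0   → -46 0
isub       → -46
bipush -1  → -46 -1
ineg       → -46 1
istore 2   → -46
pop        → (empty)
bipush -5  → -5
bipush 5   → -5 5
iload 2    → -5 5 1
bipush 3   → -5 5 1 3
ineg       → -5 5 1 -3
irem       → -5 5 1
swap       → -5 1 5

1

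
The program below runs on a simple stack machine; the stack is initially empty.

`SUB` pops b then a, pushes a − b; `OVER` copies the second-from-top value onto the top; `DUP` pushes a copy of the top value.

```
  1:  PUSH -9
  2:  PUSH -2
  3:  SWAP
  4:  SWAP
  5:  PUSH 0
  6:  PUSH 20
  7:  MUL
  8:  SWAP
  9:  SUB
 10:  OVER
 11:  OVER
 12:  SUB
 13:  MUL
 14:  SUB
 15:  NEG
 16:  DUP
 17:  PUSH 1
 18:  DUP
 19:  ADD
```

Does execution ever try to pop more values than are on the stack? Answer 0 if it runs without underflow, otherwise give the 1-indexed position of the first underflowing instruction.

PUSH -9  -9
PUSH -2  -9 -2
SWAP     -2 -9
SWAP     -9 -2
PUSH 0   -9 -2 0
PUSH 20  -9 -2 0 20
MUL      -9 -2 0
SWAP     -9 0 -2
SUB      -9 2
OVER     -9 2 -9
OVER     -9 2 -9 2
SUB      -9 2 -11
MUL      -9 -22
SUB      13
NEG      -13
DUP      -13 -13
PUSH 1   -13 -13 1
DUP      -13 -13 1 1
ADD      -13 -13 2

0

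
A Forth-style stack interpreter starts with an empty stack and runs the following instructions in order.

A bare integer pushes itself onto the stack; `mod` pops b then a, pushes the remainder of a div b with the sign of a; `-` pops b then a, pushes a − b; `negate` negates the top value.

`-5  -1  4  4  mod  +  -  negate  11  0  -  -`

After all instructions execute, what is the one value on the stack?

-5     : [-5]
-1     : [-5, -1]
4      : [-5, -1, 4]
4      : [-5, -1, 4, 4]
mod    : [-5, -1, 0]
+      : [-5, -1]
-      : [-4]
negate : [4]
11     : [4, 11]
0      : [4, 11, 0]
-      : [4, 11]
-      : [-7]

-7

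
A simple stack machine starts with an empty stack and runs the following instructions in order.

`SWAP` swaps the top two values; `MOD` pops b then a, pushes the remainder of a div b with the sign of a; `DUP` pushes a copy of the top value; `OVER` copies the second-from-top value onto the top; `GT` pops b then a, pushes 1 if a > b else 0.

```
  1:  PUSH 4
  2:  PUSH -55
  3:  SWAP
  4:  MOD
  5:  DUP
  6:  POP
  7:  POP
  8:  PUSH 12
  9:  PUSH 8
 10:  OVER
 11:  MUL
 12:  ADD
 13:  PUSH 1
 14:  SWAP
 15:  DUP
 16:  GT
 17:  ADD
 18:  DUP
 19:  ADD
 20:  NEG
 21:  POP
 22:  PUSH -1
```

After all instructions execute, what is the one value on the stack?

-1

PUSH 4   -> 4
PUSH -55 -> 4 -55
SWAP     -> -55 4
MOD      -> -3
DUP      -> -3 -3
POP      -> -3
POP      -> (empty)
PUSH 12  -> 12
PUSH 8   -> 12 8
OVER     -> 12 8 12
MUL      -> 12 96
ADD      -> 108
PUSH 1   -> 108 1
SWAP     -> 1 108
DUP      -> 1 108 108
GT       -> 1 0
ADD      -> 1
DUP      -> 1 1
ADD      -> 2
NEG      -> -2
POP      -> (empty)
PUSH -1  -> -1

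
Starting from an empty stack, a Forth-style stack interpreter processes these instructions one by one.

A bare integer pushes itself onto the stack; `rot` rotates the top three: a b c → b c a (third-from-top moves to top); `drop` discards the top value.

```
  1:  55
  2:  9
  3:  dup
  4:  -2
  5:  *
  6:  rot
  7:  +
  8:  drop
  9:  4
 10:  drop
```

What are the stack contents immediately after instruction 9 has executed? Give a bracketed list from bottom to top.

55   → [55]
9    → [55, 9]
dup  → [55, 9, 9]
-2   → [55, 9, 9, -2]
*    → [55, 9, -18]
rot  → [9, -18, 55]
+    → [9, 37]
drop → [9]
4    → [9, 4]

[9, 4]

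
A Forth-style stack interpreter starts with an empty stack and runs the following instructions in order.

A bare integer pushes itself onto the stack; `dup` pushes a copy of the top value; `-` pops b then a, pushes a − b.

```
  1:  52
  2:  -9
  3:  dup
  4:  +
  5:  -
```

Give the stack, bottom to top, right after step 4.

52  -> [52]
-9  -> [52, -9]
dup -> [52, -9, -9]
+   -> [52, -18]

[52, -18]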